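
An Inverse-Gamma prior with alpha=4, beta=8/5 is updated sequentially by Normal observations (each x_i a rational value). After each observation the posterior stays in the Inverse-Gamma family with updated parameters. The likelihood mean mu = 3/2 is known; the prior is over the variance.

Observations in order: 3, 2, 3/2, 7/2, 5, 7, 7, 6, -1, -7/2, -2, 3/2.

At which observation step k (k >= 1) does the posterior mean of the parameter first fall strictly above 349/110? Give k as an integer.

k = 6

obs 1: x=3 → posterior Inverse-Gamma(9/2, 109/40)
obs 2: x=2 → posterior Inverse-Gamma(5, 57/20)
obs 3: x=3/2 → posterior Inverse-Gamma(11/2, 57/20)
obs 4: x=7/2 → posterior Inverse-Gamma(6, 97/20)
obs 5: x=5 → posterior Inverse-Gamma(13/2, 439/40)
obs 6: x=7 → posterior Inverse-Gamma(7, 261/10)
obs 7: x=7 → posterior Inverse-Gamma(15/2, 1649/40)
obs 8: x=6 → posterior Inverse-Gamma(8, 1027/20)
obs 9: x=-1 → posterior Inverse-Gamma(17/2, 2179/40)
obs 10: x=-7/2 → posterior Inverse-Gamma(9, 2679/40)
obs 11: x=-2 → posterior Inverse-Gamma(19/2, 731/10)
obs 12: x=3/2 → posterior Inverse-Gamma(10, 731/10)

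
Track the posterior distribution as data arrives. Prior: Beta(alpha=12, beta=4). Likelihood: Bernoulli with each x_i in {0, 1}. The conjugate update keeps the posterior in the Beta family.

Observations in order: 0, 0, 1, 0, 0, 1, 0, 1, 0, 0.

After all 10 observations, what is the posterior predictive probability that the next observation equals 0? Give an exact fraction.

obs 1: x=0 → posterior Beta(12, 5)
obs 2: x=0 → posterior Beta(12, 6)
obs 3: x=1 → posterior Beta(13, 6)
obs 4: x=0 → posterior Beta(13, 7)
obs 5: x=0 → posterior Beta(13, 8)
obs 6: x=1 → posterior Beta(14, 8)
obs 7: x=0 → posterior Beta(14, 9)
obs 8: x=1 → posterior Beta(15, 9)
obs 9: x=0 → posterior Beta(15, 10)
obs 10: x=0 → posterior Beta(15, 11)

11/26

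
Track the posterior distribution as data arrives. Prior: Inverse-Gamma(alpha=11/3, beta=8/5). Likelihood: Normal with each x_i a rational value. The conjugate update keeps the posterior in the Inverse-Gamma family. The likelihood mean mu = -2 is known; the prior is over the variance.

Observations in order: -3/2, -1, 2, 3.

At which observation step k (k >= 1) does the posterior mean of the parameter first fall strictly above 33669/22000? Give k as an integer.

obs 1: x=-3/2 → posterior Inverse-Gamma(25/6, 69/40)
obs 2: x=-1 → posterior Inverse-Gamma(14/3, 89/40)
obs 3: x=2 → posterior Inverse-Gamma(31/6, 409/40)
obs 4: x=3 → posterior Inverse-Gamma(17/3, 909/40)

k = 3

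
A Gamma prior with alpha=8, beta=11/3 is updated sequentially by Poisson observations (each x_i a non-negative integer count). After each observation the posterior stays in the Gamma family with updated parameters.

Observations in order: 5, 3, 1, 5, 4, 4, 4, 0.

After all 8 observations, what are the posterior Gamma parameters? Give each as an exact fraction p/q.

obs 1: x=5 → posterior Gamma(13, 14/3)
obs 2: x=3 → posterior Gamma(16, 17/3)
obs 3: x=1 → posterior Gamma(17, 20/3)
obs 4: x=5 → posterior Gamma(22, 23/3)
obs 5: x=4 → posterior Gamma(26, 26/3)
obs 6: x=4 → posterior Gamma(30, 29/3)
obs 7: x=4 → posterior Gamma(34, 32/3)
obs 8: x=0 → posterior Gamma(34, 35/3)

alpha=34, beta=35/3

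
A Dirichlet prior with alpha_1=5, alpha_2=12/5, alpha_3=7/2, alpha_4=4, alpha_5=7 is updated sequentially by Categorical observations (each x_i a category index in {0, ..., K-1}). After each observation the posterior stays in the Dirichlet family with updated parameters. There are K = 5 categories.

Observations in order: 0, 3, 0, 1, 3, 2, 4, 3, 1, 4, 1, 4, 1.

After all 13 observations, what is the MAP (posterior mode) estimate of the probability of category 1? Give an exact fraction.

54/299

obs 1: x=0 → posterior Dirichlet(6, 12/5, 7/2, 4, 7)
obs 2: x=3 → posterior Dirichlet(6, 12/5, 7/2, 5, 7)
obs 3: x=0 → posterior Dirichlet(7, 12/5, 7/2, 5, 7)
obs 4: x=1 → posterior Dirichlet(7, 17/5, 7/2, 5, 7)
obs 5: x=3 → posterior Dirichlet(7, 17/5, 7/2, 6, 7)
obs 6: x=2 → posterior Dirichlet(7, 17/5, 9/2, 6, 7)
obs 7: x=4 → posterior Dirichlet(7, 17/5, 9/2, 6, 8)
obs 8: x=3 → posterior Dirichlet(7, 17/5, 9/2, 7, 8)
obs 9: x=1 → posterior Dirichlet(7, 22/5, 9/2, 7, 8)
obs 10: x=4 → posterior Dirichlet(7, 22/5, 9/2, 7, 9)
obs 11: x=1 → posterior Dirichlet(7, 27/5, 9/2, 7, 9)
obs 12: x=4 → posterior Dirichlet(7, 27/5, 9/2, 7, 10)
obs 13: x=1 → posterior Dirichlet(7, 32/5, 9/2, 7, 10)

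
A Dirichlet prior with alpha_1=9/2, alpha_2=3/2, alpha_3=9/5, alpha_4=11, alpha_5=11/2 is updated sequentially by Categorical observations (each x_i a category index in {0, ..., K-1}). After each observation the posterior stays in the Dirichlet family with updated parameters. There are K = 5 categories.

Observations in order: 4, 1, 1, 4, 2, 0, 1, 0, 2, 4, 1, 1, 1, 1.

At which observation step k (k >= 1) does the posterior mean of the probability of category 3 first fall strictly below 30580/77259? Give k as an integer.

k = 4

obs 1: x=4 → posterior Dirichlet(9/2, 3/2, 9/5, 11, 13/2)
obs 2: x=1 → posterior Dirichlet(9/2, 5/2, 9/5, 11, 13/2)
obs 3: x=1 → posterior Dirichlet(9/2, 7/2, 9/5, 11, 13/2)
obs 4: x=4 → posterior Dirichlet(9/2, 7/2, 9/5, 11, 15/2)
obs 5: x=2 → posterior Dirichlet(9/2, 7/2, 14/5, 11, 15/2)
obs 6: x=0 → posterior Dirichlet(11/2, 7/2, 14/5, 11, 15/2)
obs 7: x=1 → posterior Dirichlet(11/2, 9/2, 14/5, 11, 15/2)
obs 8: x=0 → posterior Dirichlet(13/2, 9/2, 14/5, 11, 15/2)
obs 9: x=2 → posterior Dirichlet(13/2, 9/2, 19/5, 11, 15/2)
obs 10: x=4 → posterior Dirichlet(13/2, 9/2, 19/5, 11, 17/2)
obs 11: x=1 → posterior Dirichlet(13/2, 11/2, 19/5, 11, 17/2)
obs 12: x=1 → posterior Dirichlet(13/2, 13/2, 19/5, 11, 17/2)
obs 13: x=1 → posterior Dirichlet(13/2, 15/2, 19/5, 11, 17/2)
obs 14: x=1 → posterior Dirichlet(13/2, 17/2, 19/5, 11, 17/2)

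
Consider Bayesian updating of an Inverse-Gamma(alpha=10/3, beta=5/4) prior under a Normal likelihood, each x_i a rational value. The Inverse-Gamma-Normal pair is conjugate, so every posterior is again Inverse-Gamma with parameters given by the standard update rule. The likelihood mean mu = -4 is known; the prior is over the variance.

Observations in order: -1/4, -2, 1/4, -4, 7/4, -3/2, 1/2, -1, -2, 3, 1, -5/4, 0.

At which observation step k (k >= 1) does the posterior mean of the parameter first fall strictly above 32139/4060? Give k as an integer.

k = 7

obs 1: x=-1/4 → posterior Inverse-Gamma(23/6, 265/32)
obs 2: x=-2 → posterior Inverse-Gamma(13/3, 329/32)
obs 3: x=1/4 → posterior Inverse-Gamma(29/6, 309/16)
obs 4: x=-4 → posterior Inverse-Gamma(16/3, 309/16)
obs 5: x=7/4 → posterior Inverse-Gamma(35/6, 1147/32)
obs 6: x=-3/2 → posterior Inverse-Gamma(19/3, 1247/32)
obs 7: x=1/2 → posterior Inverse-Gamma(41/6, 1571/32)
obs 8: x=-1 → posterior Inverse-Gamma(22/3, 1715/32)
obs 9: x=-2 → posterior Inverse-Gamma(47/6, 1779/32)
obs 10: x=3 → posterior Inverse-Gamma(25/3, 2563/32)
obs 11: x=1 → posterior Inverse-Gamma(53/6, 2963/32)
obs 12: x=-5/4 → posterior Inverse-Gamma(28/3, 771/8)
obs 13: x=0 → posterior Inverse-Gamma(59/6, 835/8)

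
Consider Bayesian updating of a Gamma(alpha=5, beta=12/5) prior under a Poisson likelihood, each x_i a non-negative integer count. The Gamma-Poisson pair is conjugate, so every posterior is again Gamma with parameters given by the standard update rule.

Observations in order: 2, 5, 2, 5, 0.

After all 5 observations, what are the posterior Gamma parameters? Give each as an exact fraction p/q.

alpha=19, beta=37/5

obs 1: x=2 → posterior Gamma(7, 17/5)
obs 2: x=5 → posterior Gamma(12, 22/5)
obs 3: x=2 → posterior Gamma(14, 27/5)
obs 4: x=5 → posterior Gamma(19, 32/5)
obs 5: x=0 → posterior Gamma(19, 37/5)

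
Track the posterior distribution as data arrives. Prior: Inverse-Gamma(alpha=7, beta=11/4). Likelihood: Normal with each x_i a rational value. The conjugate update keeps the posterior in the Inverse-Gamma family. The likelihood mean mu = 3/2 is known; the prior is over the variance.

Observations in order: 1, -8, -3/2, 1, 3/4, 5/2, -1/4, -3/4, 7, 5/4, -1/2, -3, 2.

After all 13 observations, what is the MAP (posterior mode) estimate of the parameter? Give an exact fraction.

obs 1: x=1 → posterior Inverse-Gamma(15/2, 23/8)
obs 2: x=-8 → posterior Inverse-Gamma(8, 48)
obs 3: x=-3/2 → posterior Inverse-Gamma(17/2, 105/2)
obs 4: x=1 → posterior Inverse-Gamma(9, 421/8)
obs 5: x=3/4 → posterior Inverse-Gamma(19/2, 1693/32)
obs 6: x=5/2 → posterior Inverse-Gamma(10, 1709/32)
obs 7: x=-1/4 → posterior Inverse-Gamma(21/2, 879/16)
obs 8: x=-3/4 → posterior Inverse-Gamma(11, 1839/32)
obs 9: x=7 → posterior Inverse-Gamma(23/2, 2323/32)
obs 10: x=5/4 → posterior Inverse-Gamma(12, 581/8)
obs 11: x=-1/2 → posterior Inverse-Gamma(25/2, 597/8)
obs 12: x=-3 → posterior Inverse-Gamma(13, 339/4)
obs 13: x=2 → posterior Inverse-Gamma(27/2, 679/8)

679/116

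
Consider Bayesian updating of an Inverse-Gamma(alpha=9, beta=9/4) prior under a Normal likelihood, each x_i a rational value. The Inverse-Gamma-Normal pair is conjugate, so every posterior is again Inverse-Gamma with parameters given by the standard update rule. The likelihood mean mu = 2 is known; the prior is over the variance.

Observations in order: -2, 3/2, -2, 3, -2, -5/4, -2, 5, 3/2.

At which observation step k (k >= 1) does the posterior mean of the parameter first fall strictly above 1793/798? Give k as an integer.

obs 1: x=-2 → posterior Inverse-Gamma(19/2, 41/4)
obs 2: x=3/2 → posterior Inverse-Gamma(10, 83/8)
obs 3: x=-2 → posterior Inverse-Gamma(21/2, 147/8)
obs 4: x=3 → posterior Inverse-Gamma(11, 151/8)
obs 5: x=-2 → posterior Inverse-Gamma(23/2, 215/8)
obs 6: x=-5/4 → posterior Inverse-Gamma(12, 1029/32)
obs 7: x=-2 → posterior Inverse-Gamma(25/2, 1285/32)
obs 8: x=5 → posterior Inverse-Gamma(13, 1429/32)
obs 9: x=3/2 → posterior Inverse-Gamma(27/2, 1433/32)

k = 5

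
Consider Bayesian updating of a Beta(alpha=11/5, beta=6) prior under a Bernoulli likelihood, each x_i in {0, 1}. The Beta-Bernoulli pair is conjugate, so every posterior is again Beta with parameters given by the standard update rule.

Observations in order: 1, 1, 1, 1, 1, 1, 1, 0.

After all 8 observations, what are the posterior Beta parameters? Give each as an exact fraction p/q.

obs 1: x=1 → posterior Beta(16/5, 6)
obs 2: x=1 → posterior Beta(21/5, 6)
obs 3: x=1 → posterior Beta(26/5, 6)
obs 4: x=1 → posterior Beta(31/5, 6)
obs 5: x=1 → posterior Beta(36/5, 6)
obs 6: x=1 → posterior Beta(41/5, 6)
obs 7: x=1 → posterior Beta(46/5, 6)
obs 8: x=0 → posterior Beta(46/5, 7)

alpha=46/5, beta=7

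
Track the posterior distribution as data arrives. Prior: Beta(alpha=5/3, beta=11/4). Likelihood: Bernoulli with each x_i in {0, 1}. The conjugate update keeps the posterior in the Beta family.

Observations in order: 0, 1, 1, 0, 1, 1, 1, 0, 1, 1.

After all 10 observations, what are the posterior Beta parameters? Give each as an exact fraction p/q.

obs 1: x=0 → posterior Beta(5/3, 15/4)
obs 2: x=1 → posterior Beta(8/3, 15/4)
obs 3: x=1 → posterior Beta(11/3, 15/4)
obs 4: x=0 → posterior Beta(11/3, 19/4)
obs 5: x=1 → posterior Beta(14/3, 19/4)
obs 6: x=1 → posterior Beta(17/3, 19/4)
obs 7: x=1 → posterior Beta(20/3, 19/4)
obs 8: x=0 → posterior Beta(20/3, 23/4)
obs 9: x=1 → posterior Beta(23/3, 23/4)
obs 10: x=1 → posterior Beta(26/3, 23/4)

alpha=26/3, beta=23/4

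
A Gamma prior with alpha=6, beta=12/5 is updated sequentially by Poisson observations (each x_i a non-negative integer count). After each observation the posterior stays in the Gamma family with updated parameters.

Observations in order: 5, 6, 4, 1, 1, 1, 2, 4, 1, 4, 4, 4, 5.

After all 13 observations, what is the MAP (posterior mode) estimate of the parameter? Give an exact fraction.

235/77

obs 1: x=5 → posterior Gamma(11, 17/5)
obs 2: x=6 → posterior Gamma(17, 22/5)
obs 3: x=4 → posterior Gamma(21, 27/5)
obs 4: x=1 → posterior Gamma(22, 32/5)
obs 5: x=1 → posterior Gamma(23, 37/5)
obs 6: x=1 → posterior Gamma(24, 42/5)
obs 7: x=2 → posterior Gamma(26, 47/5)
obs 8: x=4 → posterior Gamma(30, 52/5)
obs 9: x=1 → posterior Gamma(31, 57/5)
obs 10: x=4 → posterior Gamma(35, 62/5)
obs 11: x=4 → posterior Gamma(39, 67/5)
obs 12: x=4 → posterior Gamma(43, 72/5)
obs 13: x=5 → posterior Gamma(48, 77/5)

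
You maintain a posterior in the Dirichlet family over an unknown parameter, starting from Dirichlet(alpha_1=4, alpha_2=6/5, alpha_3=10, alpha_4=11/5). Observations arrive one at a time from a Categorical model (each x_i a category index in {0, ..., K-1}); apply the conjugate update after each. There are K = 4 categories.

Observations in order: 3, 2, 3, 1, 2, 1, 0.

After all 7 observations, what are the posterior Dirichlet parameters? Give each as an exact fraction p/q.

obs 1: x=3 → posterior Dirichlet(4, 6/5, 10, 16/5)
obs 2: x=2 → posterior Dirichlet(4, 6/5, 11, 16/5)
obs 3: x=3 → posterior Dirichlet(4, 6/5, 11, 21/5)
obs 4: x=1 → posterior Dirichlet(4, 11/5, 11, 21/5)
obs 5: x=2 → posterior Dirichlet(4, 11/5, 12, 21/5)
obs 6: x=1 → posterior Dirichlet(4, 16/5, 12, 21/5)
obs 7: x=0 → posterior Dirichlet(5, 16/5, 12, 21/5)

alpha_1=5, alpha_2=16/5, alpha_3=12, alpha_4=21/5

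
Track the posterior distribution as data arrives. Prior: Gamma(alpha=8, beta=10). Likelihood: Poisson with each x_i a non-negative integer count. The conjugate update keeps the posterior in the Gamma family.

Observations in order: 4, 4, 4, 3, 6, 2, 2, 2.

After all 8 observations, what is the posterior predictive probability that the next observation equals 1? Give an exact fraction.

obs 1: x=4 → posterior Gamma(12, 11)
obs 2: x=4 → posterior Gamma(16, 12)
obs 3: x=4 → posterior Gamma(20, 13)
obs 4: x=3 → posterior Gamma(23, 14)
obs 5: x=6 → posterior Gamma(29, 15)
obs 6: x=2 → posterior Gamma(31, 16)
obs 7: x=2 → posterior Gamma(33, 17)
obs 8: x=2 → posterior Gamma(35, 18)

3010271888609534466029574631616296780950405120/10842505080063916320800450434338728415281531281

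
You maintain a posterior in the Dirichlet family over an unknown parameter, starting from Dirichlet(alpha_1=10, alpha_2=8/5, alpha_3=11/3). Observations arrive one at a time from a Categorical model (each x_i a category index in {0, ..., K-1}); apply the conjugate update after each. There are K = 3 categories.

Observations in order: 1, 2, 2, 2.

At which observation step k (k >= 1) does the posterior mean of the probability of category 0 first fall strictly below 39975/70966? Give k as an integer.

k = 3

obs 1: x=1 → posterior Dirichlet(10, 13/5, 11/3)
obs 2: x=2 → posterior Dirichlet(10, 13/5, 14/3)
obs 3: x=2 → posterior Dirichlet(10, 13/5, 17/3)
obs 4: x=2 → posterior Dirichlet(10, 13/5, 20/3)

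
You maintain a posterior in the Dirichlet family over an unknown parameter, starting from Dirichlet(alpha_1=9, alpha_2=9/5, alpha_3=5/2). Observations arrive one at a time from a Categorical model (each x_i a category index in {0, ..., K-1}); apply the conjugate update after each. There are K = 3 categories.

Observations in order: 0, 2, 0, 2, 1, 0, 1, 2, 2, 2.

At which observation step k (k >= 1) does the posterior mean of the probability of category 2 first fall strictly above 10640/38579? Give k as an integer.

k = 9

obs 1: x=0 → posterior Dirichlet(10, 9/5, 5/2)
obs 2: x=2 → posterior Dirichlet(10, 9/5, 7/2)
obs 3: x=0 → posterior Dirichlet(11, 9/5, 7/2)
obs 4: x=2 → posterior Dirichlet(11, 9/5, 9/2)
obs 5: x=1 → posterior Dirichlet(11, 14/5, 9/2)
obs 6: x=0 → posterior Dirichlet(12, 14/5, 9/2)
obs 7: x=1 → posterior Dirichlet(12, 19/5, 9/2)
obs 8: x=2 → posterior Dirichlet(12, 19/5, 11/2)
obs 9: x=2 → posterior Dirichlet(12, 19/5, 13/2)
obs 10: x=2 → posterior Dirichlet(12, 19/5, 15/2)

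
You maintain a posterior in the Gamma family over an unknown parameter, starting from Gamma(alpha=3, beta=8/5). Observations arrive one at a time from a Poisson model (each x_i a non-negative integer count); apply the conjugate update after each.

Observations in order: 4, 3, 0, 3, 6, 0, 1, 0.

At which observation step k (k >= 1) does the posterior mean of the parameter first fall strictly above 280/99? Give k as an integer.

k = 5

obs 1: x=4 → posterior Gamma(7, 13/5)
obs 2: x=3 → posterior Gamma(10, 18/5)
obs 3: x=0 → posterior Gamma(10, 23/5)
obs 4: x=3 → posterior Gamma(13, 28/5)
obs 5: x=6 → posterior Gamma(19, 33/5)
obs 6: x=0 → posterior Gamma(19, 38/5)
obs 7: x=1 → posterior Gamma(20, 43/5)
obs 8: x=0 → posterior Gamma(20, 48/5)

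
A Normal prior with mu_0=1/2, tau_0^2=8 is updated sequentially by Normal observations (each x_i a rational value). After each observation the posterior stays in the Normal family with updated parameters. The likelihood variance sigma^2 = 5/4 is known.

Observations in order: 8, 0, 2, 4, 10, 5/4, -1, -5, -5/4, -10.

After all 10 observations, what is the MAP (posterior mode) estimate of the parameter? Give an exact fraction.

obs 1: x=8 → posterior Normal(517/74, 40/37)
obs 2: x=0 → posterior Normal(517/138, 40/69)
obs 3: x=2 → posterior Normal(645/202, 40/101)
obs 4: x=4 → posterior Normal(901/266, 40/133)
obs 5: x=10 → posterior Normal(1541/330, 8/33)
obs 6: x=5/4 → posterior Normal(1621/394, 40/197)
obs 7: x=-1 → posterior Normal(1557/458, 40/229)
obs 8: x=-5 → posterior Normal(1237/522, 40/261)
obs 9: x=-5/4 → posterior Normal(1157/586, 40/293)
obs 10: x=-10 → posterior Normal(517/650, 8/65)

517/650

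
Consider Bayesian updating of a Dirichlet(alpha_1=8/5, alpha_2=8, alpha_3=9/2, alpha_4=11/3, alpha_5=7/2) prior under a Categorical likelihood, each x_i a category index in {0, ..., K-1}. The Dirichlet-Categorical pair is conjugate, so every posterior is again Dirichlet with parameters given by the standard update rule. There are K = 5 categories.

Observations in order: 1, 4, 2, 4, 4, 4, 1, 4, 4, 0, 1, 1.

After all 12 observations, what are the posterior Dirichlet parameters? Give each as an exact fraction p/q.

obs 1: x=1 → posterior Dirichlet(8/5, 9, 9/2, 11/3, 7/2)
obs 2: x=4 → posterior Dirichlet(8/5, 9, 9/2, 11/3, 9/2)
obs 3: x=2 → posterior Dirichlet(8/5, 9, 11/2, 11/3, 9/2)
obs 4: x=4 → posterior Dirichlet(8/5, 9, 11/2, 11/3, 11/2)
obs 5: x=4 → posterior Dirichlet(8/5, 9, 11/2, 11/3, 13/2)
obs 6: x=4 → posterior Dirichlet(8/5, 9, 11/2, 11/3, 15/2)
obs 7: x=1 → posterior Dirichlet(8/5, 10, 11/2, 11/3, 15/2)
obs 8: x=4 → posterior Dirichlet(8/5, 10, 11/2, 11/3, 17/2)
obs 9: x=4 → posterior Dirichlet(8/5, 10, 11/2, 11/3, 19/2)
obs 10: x=0 → posterior Dirichlet(13/5, 10, 11/2, 11/3, 19/2)
obs 11: x=1 → posterior Dirichlet(13/5, 11, 11/2, 11/3, 19/2)
obs 12: x=1 → posterior Dirichlet(13/5, 12, 11/2, 11/3, 19/2)

alpha_1=13/5, alpha_2=12, alpha_3=11/2, alpha_4=11/3, alpha_5=19/2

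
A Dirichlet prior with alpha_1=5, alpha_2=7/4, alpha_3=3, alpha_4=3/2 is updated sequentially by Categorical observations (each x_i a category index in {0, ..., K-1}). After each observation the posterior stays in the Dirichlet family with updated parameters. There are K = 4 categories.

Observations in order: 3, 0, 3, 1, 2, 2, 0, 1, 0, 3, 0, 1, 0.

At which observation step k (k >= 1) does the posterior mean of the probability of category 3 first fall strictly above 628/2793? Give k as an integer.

k = 3

obs 1: x=3 → posterior Dirichlet(5, 7/4, 3, 5/2)
obs 2: x=0 → posterior Dirichlet(6, 7/4, 3, 5/2)
obs 3: x=3 → posterior Dirichlet(6, 7/4, 3, 7/2)
obs 4: x=1 → posterior Dirichlet(6, 11/4, 3, 7/2)
obs 5: x=2 → posterior Dirichlet(6, 11/4, 4, 7/2)
obs 6: x=2 → posterior Dirichlet(6, 11/4, 5, 7/2)
obs 7: x=0 → posterior Dirichlet(7, 11/4, 5, 7/2)
obs 8: x=1 → posterior Dirichlet(7, 15/4, 5, 7/2)
obs 9: x=0 → posterior Dirichlet(8, 15/4, 5, 7/2)
obs 10: x=3 → posterior Dirichlet(8, 15/4, 5, 9/2)
obs 11: x=0 → posterior Dirichlet(9, 15/4, 5, 9/2)
obs 12: x=1 → posterior Dirichlet(9, 19/4, 5, 9/2)
obs 13: x=0 → posterior Dirichlet(10, 19/4, 5, 9/2)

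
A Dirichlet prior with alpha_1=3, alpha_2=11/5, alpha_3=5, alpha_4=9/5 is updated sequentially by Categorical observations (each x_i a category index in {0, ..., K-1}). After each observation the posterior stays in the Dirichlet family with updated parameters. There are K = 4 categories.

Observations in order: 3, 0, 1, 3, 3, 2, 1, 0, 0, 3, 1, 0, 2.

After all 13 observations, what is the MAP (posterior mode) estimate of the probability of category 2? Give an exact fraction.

obs 1: x=3 → posterior Dirichlet(3, 11/5, 5, 14/5)
obs 2: x=0 → posterior Dirichlet(4, 11/5, 5, 14/5)
obs 3: x=1 → posterior Dirichlet(4, 16/5, 5, 14/5)
obs 4: x=3 → posterior Dirichlet(4, 16/5, 5, 19/5)
obs 5: x=3 → posterior Dirichlet(4, 16/5, 5, 24/5)
obs 6: x=2 → posterior Dirichlet(4, 16/5, 6, 24/5)
obs 7: x=1 → posterior Dirichlet(4, 21/5, 6, 24/5)
obs 8: x=0 → posterior Dirichlet(5, 21/5, 6, 24/5)
obs 9: x=0 → posterior Dirichlet(6, 21/5, 6, 24/5)
obs 10: x=3 → posterior Dirichlet(6, 21/5, 6, 29/5)
obs 11: x=1 → posterior Dirichlet(6, 26/5, 6, 29/5)
obs 12: x=0 → posterior Dirichlet(7, 26/5, 6, 29/5)
obs 13: x=2 → posterior Dirichlet(7, 26/5, 7, 29/5)

2/7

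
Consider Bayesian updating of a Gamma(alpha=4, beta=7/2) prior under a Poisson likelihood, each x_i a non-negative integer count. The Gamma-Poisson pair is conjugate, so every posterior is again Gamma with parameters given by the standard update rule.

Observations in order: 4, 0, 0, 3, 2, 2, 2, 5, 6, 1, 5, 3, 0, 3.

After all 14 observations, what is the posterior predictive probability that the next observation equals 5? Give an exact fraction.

obs 1: x=4 → posterior Gamma(8, 9/2)
obs 2: x=0 → posterior Gamma(8, 11/2)
obs 3: x=0 → posterior Gamma(8, 13/2)
obs 4: x=3 → posterior Gamma(11, 15/2)
obs 5: x=2 → posterior Gamma(13, 17/2)
obs 6: x=2 → posterior Gamma(15, 19/2)
obs 7: x=2 → posterior Gamma(17, 21/2)
obs 8: x=5 → posterior Gamma(22, 23/2)
obs 9: x=6 → posterior Gamma(28, 25/2)
obs 10: x=1 → posterior Gamma(29, 27/2)
obs 11: x=5 → posterior Gamma(34, 29/2)
obs 12: x=3 → posterior Gamma(37, 31/2)
obs 13: x=0 → posterior Gamma(37, 33/2)
obs 14: x=3 → posterior Gamma(40, 35/2)

2012355832497499552770484149420627764777746051549911499023437500000000/37074694665532807170105663883978228276095096806613832327136970789759157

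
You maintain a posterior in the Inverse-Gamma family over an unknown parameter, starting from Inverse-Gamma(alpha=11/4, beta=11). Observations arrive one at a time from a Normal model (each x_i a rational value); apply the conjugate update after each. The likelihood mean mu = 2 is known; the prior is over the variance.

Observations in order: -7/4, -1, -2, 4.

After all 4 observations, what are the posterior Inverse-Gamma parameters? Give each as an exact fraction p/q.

obs 1: x=-7/4 → posterior Inverse-Gamma(13/4, 577/32)
obs 2: x=-1 → posterior Inverse-Gamma(15/4, 721/32)
obs 3: x=-2 → posterior Inverse-Gamma(17/4, 977/32)
obs 4: x=4 → posterior Inverse-Gamma(19/4, 1041/32)

alpha=19/4, beta=1041/32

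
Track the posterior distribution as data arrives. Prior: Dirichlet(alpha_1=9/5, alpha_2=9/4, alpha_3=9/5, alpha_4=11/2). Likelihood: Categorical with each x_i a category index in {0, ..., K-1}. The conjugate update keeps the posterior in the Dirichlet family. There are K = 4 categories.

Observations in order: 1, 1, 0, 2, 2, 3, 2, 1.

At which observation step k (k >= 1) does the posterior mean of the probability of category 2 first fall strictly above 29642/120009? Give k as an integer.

obs 1: x=1 → posterior Dirichlet(9/5, 13/4, 9/5, 11/2)
obs 2: x=1 → posterior Dirichlet(9/5, 17/4, 9/5, 11/2)
obs 3: x=0 → posterior Dirichlet(14/5, 17/4, 9/5, 11/2)
obs 4: x=2 → posterior Dirichlet(14/5, 17/4, 14/5, 11/2)
obs 5: x=2 → posterior Dirichlet(14/5, 17/4, 19/5, 11/2)
obs 6: x=3 → posterior Dirichlet(14/5, 17/4, 19/5, 13/2)
obs 7: x=2 → posterior Dirichlet(14/5, 17/4, 24/5, 13/2)
obs 8: x=1 → posterior Dirichlet(14/5, 21/4, 24/5, 13/2)

k = 7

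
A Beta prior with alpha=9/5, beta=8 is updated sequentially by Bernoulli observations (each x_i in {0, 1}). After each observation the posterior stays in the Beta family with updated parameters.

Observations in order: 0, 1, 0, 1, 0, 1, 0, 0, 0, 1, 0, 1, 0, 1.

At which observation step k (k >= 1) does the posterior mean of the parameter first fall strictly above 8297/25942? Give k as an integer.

obs 1: x=0 → posterior Beta(9/5, 9)
obs 2: x=1 → posterior Beta(14/5, 9)
obs 3: x=0 → posterior Beta(14/5, 10)
obs 4: x=1 → posterior Beta(19/5, 10)
obs 5: x=0 → posterior Beta(19/5, 11)
obs 6: x=1 → posterior Beta(24/5, 11)
obs 7: x=0 → posterior Beta(24/5, 12)
obs 8: x=0 → posterior Beta(24/5, 13)
obs 9: x=0 → posterior Beta(24/5, 14)
obs 10: x=1 → posterior Beta(29/5, 14)
obs 11: x=0 → posterior Beta(29/5, 15)
obs 12: x=1 → posterior Beta(34/5, 15)
obs 13: x=0 → posterior Beta(34/5, 16)
obs 14: x=1 → posterior Beta(39/5, 16)

k = 14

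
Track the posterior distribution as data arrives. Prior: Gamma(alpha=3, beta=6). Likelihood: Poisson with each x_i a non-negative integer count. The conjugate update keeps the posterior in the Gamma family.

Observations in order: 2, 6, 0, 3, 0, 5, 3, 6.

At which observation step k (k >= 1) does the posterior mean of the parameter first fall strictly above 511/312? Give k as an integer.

k = 7

obs 1: x=2 → posterior Gamma(5, 7)
obs 2: x=6 → posterior Gamma(11, 8)
obs 3: x=0 → posterior Gamma(11, 9)
obs 4: x=3 → posterior Gamma(14, 10)
obs 5: x=0 → posterior Gamma(14, 11)
obs 6: x=5 → posterior Gamma(19, 12)
obs 7: x=3 → posterior Gamma(22, 13)
obs 8: x=6 → posterior Gamma(28, 14)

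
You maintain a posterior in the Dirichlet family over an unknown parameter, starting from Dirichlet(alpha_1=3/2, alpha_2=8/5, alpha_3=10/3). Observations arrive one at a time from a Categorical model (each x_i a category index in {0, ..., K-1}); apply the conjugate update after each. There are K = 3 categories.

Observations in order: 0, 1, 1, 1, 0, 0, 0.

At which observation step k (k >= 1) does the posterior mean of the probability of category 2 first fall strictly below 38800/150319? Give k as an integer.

obs 1: x=0 → posterior Dirichlet(5/2, 8/5, 10/3)
obs 2: x=1 → posterior Dirichlet(5/2, 13/5, 10/3)
obs 3: x=1 → posterior Dirichlet(5/2, 18/5, 10/3)
obs 4: x=1 → posterior Dirichlet(5/2, 23/5, 10/3)
obs 5: x=0 → posterior Dirichlet(7/2, 23/5, 10/3)
obs 6: x=0 → posterior Dirichlet(9/2, 23/5, 10/3)
obs 7: x=0 → posterior Dirichlet(11/2, 23/5, 10/3)

k = 7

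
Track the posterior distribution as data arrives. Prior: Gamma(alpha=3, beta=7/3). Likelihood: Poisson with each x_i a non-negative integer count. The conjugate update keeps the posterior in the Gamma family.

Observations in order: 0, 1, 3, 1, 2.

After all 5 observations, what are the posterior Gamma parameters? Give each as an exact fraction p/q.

alpha=10, beta=22/3

obs 1: x=0 → posterior Gamma(3, 10/3)
obs 2: x=1 → posterior Gamma(4, 13/3)
obs 3: x=3 → posterior Gamma(7, 16/3)
obs 4: x=1 → posterior Gamma(8, 19/3)
obs 5: x=2 → posterior Gamma(10, 22/3)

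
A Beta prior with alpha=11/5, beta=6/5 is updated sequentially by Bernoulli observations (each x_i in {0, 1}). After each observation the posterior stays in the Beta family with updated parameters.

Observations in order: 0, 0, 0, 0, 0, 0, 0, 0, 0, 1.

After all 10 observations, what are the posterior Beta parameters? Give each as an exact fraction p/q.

obs 1: x=0 → posterior Beta(11/5, 11/5)
obs 2: x=0 → posterior Beta(11/5, 16/5)
obs 3: x=0 → posterior Beta(11/5, 21/5)
obs 4: x=0 → posterior Beta(11/5, 26/5)
obs 5: x=0 → posterior Beta(11/5, 31/5)
obs 6: x=0 → posterior Beta(11/5, 36/5)
obs 7: x=0 → posterior Beta(11/5, 41/5)
obs 8: x=0 → posterior Beta(11/5, 46/5)
obs 9: x=0 → posterior Beta(11/5, 51/5)
obs 10: x=1 → posterior Beta(16/5, 51/5)

alpha=16/5, beta=51/5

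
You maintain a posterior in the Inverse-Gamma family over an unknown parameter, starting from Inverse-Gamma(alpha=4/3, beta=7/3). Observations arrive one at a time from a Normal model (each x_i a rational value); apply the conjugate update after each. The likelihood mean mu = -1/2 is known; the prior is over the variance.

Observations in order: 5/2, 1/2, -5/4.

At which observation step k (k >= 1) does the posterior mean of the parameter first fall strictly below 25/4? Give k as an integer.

obs 1: x=5/2 → posterior Inverse-Gamma(11/6, 41/6)
obs 2: x=1/2 → posterior Inverse-Gamma(7/3, 22/3)
obs 3: x=-5/4 → posterior Inverse-Gamma(17/6, 731/96)

k = 2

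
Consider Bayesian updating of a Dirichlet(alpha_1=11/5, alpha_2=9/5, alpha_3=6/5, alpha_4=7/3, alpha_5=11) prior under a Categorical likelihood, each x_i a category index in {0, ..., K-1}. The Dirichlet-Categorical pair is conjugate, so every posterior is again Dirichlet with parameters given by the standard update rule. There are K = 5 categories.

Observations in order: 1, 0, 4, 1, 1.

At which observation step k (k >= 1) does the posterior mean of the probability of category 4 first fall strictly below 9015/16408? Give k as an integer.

k = 2

obs 1: x=1 → posterior Dirichlet(11/5, 14/5, 6/5, 7/3, 11)
obs 2: x=0 → posterior Dirichlet(16/5, 14/5, 6/5, 7/3, 11)
obs 3: x=4 → posterior Dirichlet(16/5, 14/5, 6/5, 7/3, 12)
obs 4: x=1 → posterior Dirichlet(16/5, 19/5, 6/5, 7/3, 12)
obs 5: x=1 → posterior Dirichlet(16/5, 24/5, 6/5, 7/3, 12)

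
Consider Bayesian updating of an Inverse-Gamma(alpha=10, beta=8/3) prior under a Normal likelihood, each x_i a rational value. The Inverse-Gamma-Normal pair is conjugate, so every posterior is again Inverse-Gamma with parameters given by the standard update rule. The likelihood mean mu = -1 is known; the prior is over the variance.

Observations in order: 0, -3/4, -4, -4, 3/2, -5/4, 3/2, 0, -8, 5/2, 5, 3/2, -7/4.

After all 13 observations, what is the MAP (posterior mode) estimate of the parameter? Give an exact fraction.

6817/1680

obs 1: x=0 → posterior Inverse-Gamma(21/2, 19/6)
obs 2: x=-3/4 → posterior Inverse-Gamma(11, 307/96)
obs 3: x=-4 → posterior Inverse-Gamma(23/2, 739/96)
obs 4: x=-4 → posterior Inverse-Gamma(12, 1171/96)
obs 5: x=3/2 → posterior Inverse-Gamma(25/2, 1471/96)
obs 6: x=-5/4 → posterior Inverse-Gamma(13, 737/48)
obs 7: x=3/2 → posterior Inverse-Gamma(27/2, 887/48)
obs 8: x=0 → posterior Inverse-Gamma(14, 911/48)
obs 9: x=-8 → posterior Inverse-Gamma(29/2, 2087/48)
obs 10: x=5/2 → posterior Inverse-Gamma(15, 2381/48)
obs 11: x=5 → posterior Inverse-Gamma(31/2, 3245/48)
obs 12: x=3/2 → posterior Inverse-Gamma(16, 3395/48)
obs 13: x=-7/4 → posterior Inverse-Gamma(33/2, 6817/96)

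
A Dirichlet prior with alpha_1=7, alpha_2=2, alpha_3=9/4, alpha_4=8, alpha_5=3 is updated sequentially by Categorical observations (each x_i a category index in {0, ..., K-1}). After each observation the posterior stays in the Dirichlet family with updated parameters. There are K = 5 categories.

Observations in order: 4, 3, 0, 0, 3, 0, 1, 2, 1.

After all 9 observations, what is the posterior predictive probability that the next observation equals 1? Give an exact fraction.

16/125

obs 1: x=4 → posterior Dirichlet(7, 2, 9/4, 8, 4)
obs 2: x=3 → posterior Dirichlet(7, 2, 9/4, 9, 4)
obs 3: x=0 → posterior Dirichlet(8, 2, 9/4, 9, 4)
obs 4: x=0 → posterior Dirichlet(9, 2, 9/4, 9, 4)
obs 5: x=3 → posterior Dirichlet(9, 2, 9/4, 10, 4)
obs 6: x=0 → posterior Dirichlet(10, 2, 9/4, 10, 4)
obs 7: x=1 → posterior Dirichlet(10, 3, 9/4, 10, 4)
obs 8: x=2 → posterior Dirichlet(10, 3, 13/4, 10, 4)
obs 9: x=1 → posterior Dirichlet(10, 4, 13/4, 10, 4)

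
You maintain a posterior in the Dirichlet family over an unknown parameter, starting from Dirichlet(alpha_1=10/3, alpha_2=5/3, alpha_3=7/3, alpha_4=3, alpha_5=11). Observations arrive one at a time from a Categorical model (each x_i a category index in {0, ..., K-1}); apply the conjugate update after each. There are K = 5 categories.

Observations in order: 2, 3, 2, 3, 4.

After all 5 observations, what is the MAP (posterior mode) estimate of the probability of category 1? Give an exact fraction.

1/32

obs 1: x=2 → posterior Dirichlet(10/3, 5/3, 10/3, 3, 11)
obs 2: x=3 → posterior Dirichlet(10/3, 5/3, 10/3, 4, 11)
obs 3: x=2 → posterior Dirichlet(10/3, 5/3, 13/3, 4, 11)
obs 4: x=3 → posterior Dirichlet(10/3, 5/3, 13/3, 5, 11)
obs 5: x=4 → posterior Dirichlet(10/3, 5/3, 13/3, 5, 12)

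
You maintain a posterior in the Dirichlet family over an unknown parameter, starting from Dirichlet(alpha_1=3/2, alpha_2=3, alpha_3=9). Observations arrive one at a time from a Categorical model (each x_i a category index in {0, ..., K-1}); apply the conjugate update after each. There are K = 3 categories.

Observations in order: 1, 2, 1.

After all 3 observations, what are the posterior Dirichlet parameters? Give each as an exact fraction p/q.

alpha_1=3/2, alpha_2=5, alpha_3=10

obs 1: x=1 → posterior Dirichlet(3/2, 4, 9)
obs 2: x=2 → posterior Dirichlet(3/2, 4, 10)
obs 3: x=1 → posterior Dirichlet(3/2, 5, 10)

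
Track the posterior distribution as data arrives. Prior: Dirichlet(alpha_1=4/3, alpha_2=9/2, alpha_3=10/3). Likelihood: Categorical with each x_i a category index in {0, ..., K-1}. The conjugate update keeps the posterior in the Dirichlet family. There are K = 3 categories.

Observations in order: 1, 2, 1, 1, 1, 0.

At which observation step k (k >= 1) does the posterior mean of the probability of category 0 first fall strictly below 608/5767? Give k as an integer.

k = 4

obs 1: x=1 → posterior Dirichlet(4/3, 11/2, 10/3)
obs 2: x=2 → posterior Dirichlet(4/3, 11/2, 13/3)
obs 3: x=1 → posterior Dirichlet(4/3, 13/2, 13/3)
obs 4: x=1 → posterior Dirichlet(4/3, 15/2, 13/3)
obs 5: x=1 → posterior Dirichlet(4/3, 17/2, 13/3)
obs 6: x=0 → posterior Dirichlet(7/3, 17/2, 13/3)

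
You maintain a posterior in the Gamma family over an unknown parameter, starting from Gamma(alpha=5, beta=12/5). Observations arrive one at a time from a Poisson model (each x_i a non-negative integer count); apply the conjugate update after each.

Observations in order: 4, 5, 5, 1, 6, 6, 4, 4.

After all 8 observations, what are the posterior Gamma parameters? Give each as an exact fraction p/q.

obs 1: x=4 → posterior Gamma(9, 17/5)
obs 2: x=5 → posterior Gamma(14, 22/5)
obs 3: x=5 → posterior Gamma(19, 27/5)
obs 4: x=1 → posterior Gamma(20, 32/5)
obs 5: x=6 → posterior Gamma(26, 37/5)
obs 6: x=6 → posterior Gamma(32, 42/5)
obs 7: x=4 → posterior Gamma(36, 47/5)
obs 8: x=4 → posterior Gamma(40, 52/5)

alpha=40, beta=52/5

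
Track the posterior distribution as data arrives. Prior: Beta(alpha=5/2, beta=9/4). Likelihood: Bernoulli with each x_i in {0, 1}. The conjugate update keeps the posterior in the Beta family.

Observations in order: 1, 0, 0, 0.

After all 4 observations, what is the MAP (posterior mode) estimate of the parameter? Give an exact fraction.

obs 1: x=1 → posterior Beta(7/2, 9/4)
obs 2: x=0 → posterior Beta(7/2, 13/4)
obs 3: x=0 → posterior Beta(7/2, 17/4)
obs 4: x=0 → posterior Beta(7/2, 21/4)

10/27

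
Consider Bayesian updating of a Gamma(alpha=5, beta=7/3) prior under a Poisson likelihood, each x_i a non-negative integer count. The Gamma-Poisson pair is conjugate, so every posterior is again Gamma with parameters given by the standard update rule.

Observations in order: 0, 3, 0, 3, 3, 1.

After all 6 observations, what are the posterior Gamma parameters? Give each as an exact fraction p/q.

obs 1: x=0 → posterior Gamma(5, 10/3)
obs 2: x=3 → posterior Gamma(8, 13/3)
obs 3: x=0 → posterior Gamma(8, 16/3)
obs 4: x=3 → posterior Gamma(11, 19/3)
obs 5: x=3 → posterior Gamma(14, 22/3)
obs 6: x=1 → posterior Gamma(15, 25/3)

alpha=15, beta=25/3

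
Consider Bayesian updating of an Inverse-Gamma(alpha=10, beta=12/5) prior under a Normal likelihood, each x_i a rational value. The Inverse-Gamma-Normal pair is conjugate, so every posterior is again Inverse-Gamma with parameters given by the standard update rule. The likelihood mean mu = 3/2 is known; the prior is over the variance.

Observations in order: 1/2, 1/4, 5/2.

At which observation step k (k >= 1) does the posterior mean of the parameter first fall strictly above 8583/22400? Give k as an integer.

obs 1: x=1/2 → posterior Inverse-Gamma(21/2, 29/10)
obs 2: x=1/4 → posterior Inverse-Gamma(11, 589/160)
obs 3: x=5/2 → posterior Inverse-Gamma(23/2, 669/160)

k = 3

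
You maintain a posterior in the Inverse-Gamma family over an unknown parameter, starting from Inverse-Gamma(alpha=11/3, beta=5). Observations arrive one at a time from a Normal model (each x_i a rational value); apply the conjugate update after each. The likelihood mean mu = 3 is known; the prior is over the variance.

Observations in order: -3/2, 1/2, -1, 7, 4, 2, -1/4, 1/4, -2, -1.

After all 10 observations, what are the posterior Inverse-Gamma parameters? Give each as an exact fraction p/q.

alpha=26/3, beta=1037/16

obs 1: x=-3/2 → posterior Inverse-Gamma(25/6, 121/8)
obs 2: x=1/2 → posterior Inverse-Gamma(14/3, 73/4)
obs 3: x=-1 → posterior Inverse-Gamma(31/6, 105/4)
obs 4: x=7 → posterior Inverse-Gamma(17/3, 137/4)
obs 5: x=4 → posterior Inverse-Gamma(37/6, 139/4)
obs 6: x=2 → posterior Inverse-Gamma(20/3, 141/4)
obs 7: x=-1/4 → posterior Inverse-Gamma(43/6, 1297/32)
obs 8: x=1/4 → posterior Inverse-Gamma(23/3, 709/16)
obs 9: x=-2 → posterior Inverse-Gamma(49/6, 909/16)
obs 10: x=-1 → posterior Inverse-Gamma(26/3, 1037/16)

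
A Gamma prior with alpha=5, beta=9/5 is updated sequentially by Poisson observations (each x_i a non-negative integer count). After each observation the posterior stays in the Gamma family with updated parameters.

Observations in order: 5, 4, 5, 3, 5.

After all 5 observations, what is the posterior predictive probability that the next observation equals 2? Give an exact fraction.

78342748617475081141597137103186234336870400/512282876689587604279459188836920454119357317

obs 1: x=5 → posterior Gamma(10, 14/5)
obs 2: x=4 → posterior Gamma(14, 19/5)
obs 3: x=5 → posterior Gamma(19, 24/5)
obs 4: x=3 → posterior Gamma(22, 29/5)
obs 5: x=5 → posterior Gamma(27, 34/5)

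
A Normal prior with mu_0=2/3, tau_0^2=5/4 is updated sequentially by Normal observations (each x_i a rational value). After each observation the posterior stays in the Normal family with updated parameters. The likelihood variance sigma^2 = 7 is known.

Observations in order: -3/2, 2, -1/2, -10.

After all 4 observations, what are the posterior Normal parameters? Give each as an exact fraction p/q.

obs 1: x=-3/2 → posterior Normal(67/198, 35/33)
obs 2: x=2 → posterior Normal(127/228, 35/38)
obs 3: x=-1/2 → posterior Normal(56/129, 35/43)
obs 4: x=-10 → posterior Normal(-47/72, 35/48)

mu_0=-47/72, tau_0^2=35/48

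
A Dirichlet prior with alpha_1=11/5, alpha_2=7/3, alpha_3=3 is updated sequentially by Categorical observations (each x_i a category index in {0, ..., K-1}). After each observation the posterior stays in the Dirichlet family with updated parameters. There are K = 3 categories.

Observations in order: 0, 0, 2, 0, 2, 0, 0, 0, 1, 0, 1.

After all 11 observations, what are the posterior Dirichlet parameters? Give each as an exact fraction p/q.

alpha_1=46/5, alpha_2=13/3, alpha_3=5

obs 1: x=0 → posterior Dirichlet(16/5, 7/3, 3)
obs 2: x=0 → posterior Dirichlet(21/5, 7/3, 3)
obs 3: x=2 → posterior Dirichlet(21/5, 7/3, 4)
obs 4: x=0 → posterior Dirichlet(26/5, 7/3, 4)
obs 5: x=2 → posterior Dirichlet(26/5, 7/3, 5)
obs 6: x=0 → posterior Dirichlet(31/5, 7/3, 5)
obs 7: x=0 → posterior Dirichlet(36/5, 7/3, 5)
obs 8: x=0 → posterior Dirichlet(41/5, 7/3, 5)
obs 9: x=1 → posterior Dirichlet(41/5, 10/3, 5)
obs 10: x=0 → posterior Dirichlet(46/5, 10/3, 5)
obs 11: x=1 → posterior Dirichlet(46/5, 13/3, 5)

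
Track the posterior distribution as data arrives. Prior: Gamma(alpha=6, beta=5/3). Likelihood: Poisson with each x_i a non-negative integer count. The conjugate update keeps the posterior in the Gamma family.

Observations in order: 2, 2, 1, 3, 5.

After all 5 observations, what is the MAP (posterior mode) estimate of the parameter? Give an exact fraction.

27/10

obs 1: x=2 → posterior Gamma(8, 8/3)
obs 2: x=2 → posterior Gamma(10, 11/3)
obs 3: x=1 → posterior Gamma(11, 14/3)
obs 4: x=3 → posterior Gamma(14, 17/3)
obs 5: x=5 → posterior Gamma(19, 20/3)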